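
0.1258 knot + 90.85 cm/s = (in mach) 0.002858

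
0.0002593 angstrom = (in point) 7.35e-11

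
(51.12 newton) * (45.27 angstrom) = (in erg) 2.314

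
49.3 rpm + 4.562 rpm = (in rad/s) 5.64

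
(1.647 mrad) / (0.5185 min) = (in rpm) 0.0005056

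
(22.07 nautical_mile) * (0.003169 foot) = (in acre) 0.009756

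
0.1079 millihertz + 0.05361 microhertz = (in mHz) 0.108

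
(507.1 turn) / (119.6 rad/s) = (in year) 8.448e-07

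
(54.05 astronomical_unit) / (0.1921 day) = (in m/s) 4.872e+08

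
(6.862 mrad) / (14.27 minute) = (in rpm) 7.653e-05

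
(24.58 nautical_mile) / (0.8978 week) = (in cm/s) 8.384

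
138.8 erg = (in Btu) 1.316e-08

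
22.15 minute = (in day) 0.01538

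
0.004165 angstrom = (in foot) 1.366e-12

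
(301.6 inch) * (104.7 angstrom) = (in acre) 1.982e-11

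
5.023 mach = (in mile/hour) 3826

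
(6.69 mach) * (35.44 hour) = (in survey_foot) 9.535e+08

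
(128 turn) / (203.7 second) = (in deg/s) 226.2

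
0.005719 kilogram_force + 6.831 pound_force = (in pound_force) 6.844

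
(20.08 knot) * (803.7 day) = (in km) 7.173e+05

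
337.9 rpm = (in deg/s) 2027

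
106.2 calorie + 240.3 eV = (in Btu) 0.4212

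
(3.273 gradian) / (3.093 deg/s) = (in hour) 0.0002645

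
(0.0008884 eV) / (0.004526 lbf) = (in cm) 7.07e-19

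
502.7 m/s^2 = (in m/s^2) 502.7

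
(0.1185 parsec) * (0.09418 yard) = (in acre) 7.781e+10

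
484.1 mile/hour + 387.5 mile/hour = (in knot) 757.4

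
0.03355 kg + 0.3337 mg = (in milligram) 3.355e+04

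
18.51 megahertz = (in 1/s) 1.851e+07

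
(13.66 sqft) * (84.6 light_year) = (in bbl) 6.389e+18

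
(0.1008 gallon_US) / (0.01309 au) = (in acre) 4.815e-17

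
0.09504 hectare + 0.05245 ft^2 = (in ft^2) 1.023e+04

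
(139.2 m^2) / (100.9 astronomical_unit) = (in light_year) 9.748e-28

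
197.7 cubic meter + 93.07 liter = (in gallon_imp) 4.351e+04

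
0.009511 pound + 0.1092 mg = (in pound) 0.009511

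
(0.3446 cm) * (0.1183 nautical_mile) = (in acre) 0.0001866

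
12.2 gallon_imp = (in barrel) 0.3488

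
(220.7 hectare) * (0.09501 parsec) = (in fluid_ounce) 2.188e+26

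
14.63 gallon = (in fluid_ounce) 1873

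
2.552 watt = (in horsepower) 0.003422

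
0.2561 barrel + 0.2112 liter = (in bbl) 0.2574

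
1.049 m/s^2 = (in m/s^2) 1.049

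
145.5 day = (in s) 1.257e+07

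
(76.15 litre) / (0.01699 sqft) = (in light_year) 5.099e-15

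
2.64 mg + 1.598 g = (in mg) 1601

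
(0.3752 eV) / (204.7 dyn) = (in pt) 8.324e-14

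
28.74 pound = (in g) 1.304e+04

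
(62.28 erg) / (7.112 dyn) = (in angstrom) 8.757e+08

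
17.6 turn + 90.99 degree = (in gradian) 7141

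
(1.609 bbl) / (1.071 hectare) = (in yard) 2.612e-05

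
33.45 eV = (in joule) 5.359e-18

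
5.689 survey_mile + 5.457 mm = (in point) 2.595e+07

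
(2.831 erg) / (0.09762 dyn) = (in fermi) 2.9e+14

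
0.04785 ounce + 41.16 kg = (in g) 4.116e+04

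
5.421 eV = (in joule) 8.685e-19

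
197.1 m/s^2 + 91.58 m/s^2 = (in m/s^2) 288.7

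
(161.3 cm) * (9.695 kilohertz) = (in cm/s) 1.564e+06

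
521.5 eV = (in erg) 8.355e-10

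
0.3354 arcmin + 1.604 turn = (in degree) 577.4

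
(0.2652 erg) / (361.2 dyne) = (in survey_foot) 2.409e-05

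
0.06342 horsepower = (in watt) 47.29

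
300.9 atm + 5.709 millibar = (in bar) 304.9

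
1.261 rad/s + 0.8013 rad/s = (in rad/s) 2.062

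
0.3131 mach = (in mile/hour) 238.5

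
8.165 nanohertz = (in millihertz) 8.165e-06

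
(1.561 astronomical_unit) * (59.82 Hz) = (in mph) 3.125e+13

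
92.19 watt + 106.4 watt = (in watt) 198.6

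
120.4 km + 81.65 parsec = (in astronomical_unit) 1.684e+07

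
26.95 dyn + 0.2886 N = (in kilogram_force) 0.02946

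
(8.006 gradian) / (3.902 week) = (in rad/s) 5.329e-08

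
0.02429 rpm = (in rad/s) 0.002544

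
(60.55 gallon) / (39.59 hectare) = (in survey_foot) 1.899e-06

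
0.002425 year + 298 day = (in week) 42.7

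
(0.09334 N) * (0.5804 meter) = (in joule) 0.05417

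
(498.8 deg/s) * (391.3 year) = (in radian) 1.074e+11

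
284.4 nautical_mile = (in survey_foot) 1.728e+06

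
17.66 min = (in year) 3.36e-05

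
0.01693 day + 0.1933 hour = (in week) 0.003569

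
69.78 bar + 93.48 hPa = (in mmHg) 5.241e+04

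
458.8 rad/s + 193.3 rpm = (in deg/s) 2.745e+04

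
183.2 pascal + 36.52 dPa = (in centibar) 0.1869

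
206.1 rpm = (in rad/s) 21.58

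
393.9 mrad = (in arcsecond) 8.125e+04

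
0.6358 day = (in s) 5.493e+04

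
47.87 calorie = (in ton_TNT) 4.787e-08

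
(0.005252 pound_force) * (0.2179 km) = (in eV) 3.177e+19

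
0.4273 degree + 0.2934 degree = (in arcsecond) 2595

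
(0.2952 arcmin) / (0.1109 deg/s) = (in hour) 1.232e-05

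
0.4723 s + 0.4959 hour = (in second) 1786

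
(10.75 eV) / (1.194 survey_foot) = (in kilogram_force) 4.826e-19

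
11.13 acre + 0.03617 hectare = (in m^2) 4.54e+04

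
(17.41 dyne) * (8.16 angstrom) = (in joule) 1.421e-13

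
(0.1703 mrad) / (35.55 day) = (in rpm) 5.295e-10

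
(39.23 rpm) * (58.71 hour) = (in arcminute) 2.985e+09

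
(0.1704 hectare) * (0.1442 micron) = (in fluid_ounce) 8.309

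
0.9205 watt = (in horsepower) 0.001234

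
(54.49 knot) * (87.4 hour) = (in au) 5.896e-05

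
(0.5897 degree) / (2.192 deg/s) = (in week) 4.448e-07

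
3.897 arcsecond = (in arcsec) 3.897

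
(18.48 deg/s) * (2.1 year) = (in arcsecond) 4.406e+12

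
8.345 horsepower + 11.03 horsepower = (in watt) 1.445e+04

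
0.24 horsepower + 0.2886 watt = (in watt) 179.3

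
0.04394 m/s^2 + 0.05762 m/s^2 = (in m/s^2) 0.1016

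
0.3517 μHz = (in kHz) 3.517e-10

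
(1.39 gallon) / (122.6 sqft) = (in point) 1.31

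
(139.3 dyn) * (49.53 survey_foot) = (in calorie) 0.005026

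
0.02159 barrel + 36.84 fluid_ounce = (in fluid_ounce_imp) 159.2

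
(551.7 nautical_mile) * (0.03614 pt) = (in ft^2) 140.2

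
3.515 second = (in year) 1.115e-07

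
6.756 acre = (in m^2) 2.734e+04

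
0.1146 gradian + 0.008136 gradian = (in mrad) 1.928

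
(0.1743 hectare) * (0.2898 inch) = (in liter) 1.283e+04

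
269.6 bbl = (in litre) 4.286e+04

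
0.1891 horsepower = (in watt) 141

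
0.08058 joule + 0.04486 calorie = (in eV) 1.674e+18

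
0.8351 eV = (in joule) 1.338e-19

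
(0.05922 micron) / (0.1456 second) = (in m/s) 4.067e-07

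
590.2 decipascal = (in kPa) 0.05902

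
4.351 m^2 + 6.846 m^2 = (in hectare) 0.00112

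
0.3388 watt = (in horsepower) 0.0004543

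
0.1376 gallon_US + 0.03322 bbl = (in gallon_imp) 1.276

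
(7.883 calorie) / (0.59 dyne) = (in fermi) 5.59e+21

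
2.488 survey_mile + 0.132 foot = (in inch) 1.576e+05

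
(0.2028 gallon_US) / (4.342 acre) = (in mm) 4.369e-05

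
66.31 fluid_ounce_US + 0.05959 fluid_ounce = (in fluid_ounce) 66.37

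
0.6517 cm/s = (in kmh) 0.02346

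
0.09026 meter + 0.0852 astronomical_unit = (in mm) 1.275e+13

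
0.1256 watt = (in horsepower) 0.0001684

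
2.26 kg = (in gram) 2260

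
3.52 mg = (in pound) 7.76e-06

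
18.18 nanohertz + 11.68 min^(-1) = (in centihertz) 19.47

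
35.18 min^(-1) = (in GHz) 5.863e-10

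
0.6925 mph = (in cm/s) 30.96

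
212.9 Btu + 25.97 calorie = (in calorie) 5.371e+04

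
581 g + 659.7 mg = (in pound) 1.282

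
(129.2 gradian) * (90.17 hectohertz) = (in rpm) 1.747e+05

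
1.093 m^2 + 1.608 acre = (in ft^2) 7.006e+04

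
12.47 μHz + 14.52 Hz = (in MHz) 1.452e-05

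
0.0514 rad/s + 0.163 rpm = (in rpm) 0.6538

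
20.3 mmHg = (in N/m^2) 2706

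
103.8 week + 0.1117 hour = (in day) 726.6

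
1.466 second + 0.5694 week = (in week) 0.5694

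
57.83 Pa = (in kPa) 0.05783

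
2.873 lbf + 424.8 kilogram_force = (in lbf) 939.4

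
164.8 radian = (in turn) 26.23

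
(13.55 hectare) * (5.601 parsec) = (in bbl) 1.473e+23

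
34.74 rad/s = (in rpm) 331.7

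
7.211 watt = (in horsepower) 0.00967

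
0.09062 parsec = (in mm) 2.796e+18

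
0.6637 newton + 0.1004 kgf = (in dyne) 1.648e+05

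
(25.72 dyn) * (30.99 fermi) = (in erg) 7.971e-11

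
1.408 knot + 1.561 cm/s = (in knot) 1.438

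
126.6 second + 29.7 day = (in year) 0.08137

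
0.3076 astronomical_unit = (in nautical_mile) 2.485e+07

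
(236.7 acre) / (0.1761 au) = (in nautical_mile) 1.963e-08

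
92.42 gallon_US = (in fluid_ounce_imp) 1.231e+04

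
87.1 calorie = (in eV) 2.275e+21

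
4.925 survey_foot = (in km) 0.001501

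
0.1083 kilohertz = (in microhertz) 1.083e+08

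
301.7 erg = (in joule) 3.017e-05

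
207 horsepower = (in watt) 1.544e+05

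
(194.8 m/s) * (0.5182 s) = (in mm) 1.009e+05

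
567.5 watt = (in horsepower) 0.761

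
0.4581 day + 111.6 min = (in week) 0.07651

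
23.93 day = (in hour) 574.3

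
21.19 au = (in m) 3.17e+12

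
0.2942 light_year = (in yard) 3.044e+15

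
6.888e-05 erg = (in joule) 6.888e-12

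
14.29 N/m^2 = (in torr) 0.1072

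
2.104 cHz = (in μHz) 2.104e+04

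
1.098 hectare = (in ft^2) 1.182e+05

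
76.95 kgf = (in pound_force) 169.6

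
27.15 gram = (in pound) 0.05986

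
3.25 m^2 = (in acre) 0.0008031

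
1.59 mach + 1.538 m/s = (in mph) 1215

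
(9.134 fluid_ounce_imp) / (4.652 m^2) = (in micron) 55.79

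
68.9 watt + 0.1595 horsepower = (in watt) 187.8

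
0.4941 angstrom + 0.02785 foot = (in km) 8.489e-06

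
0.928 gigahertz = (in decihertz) 9.28e+09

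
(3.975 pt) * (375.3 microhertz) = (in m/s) 5.263e-07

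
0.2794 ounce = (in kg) 0.007921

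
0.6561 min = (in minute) 0.6561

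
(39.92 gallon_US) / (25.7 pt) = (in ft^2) 179.4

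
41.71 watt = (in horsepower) 0.05593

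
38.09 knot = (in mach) 0.05755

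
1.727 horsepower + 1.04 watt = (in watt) 1289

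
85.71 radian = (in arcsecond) 1.768e+07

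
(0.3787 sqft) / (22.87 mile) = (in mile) 5.94e-10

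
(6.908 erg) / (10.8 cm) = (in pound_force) 1.438e-06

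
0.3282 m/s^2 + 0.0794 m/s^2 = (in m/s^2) 0.4076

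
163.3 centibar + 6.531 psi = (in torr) 1563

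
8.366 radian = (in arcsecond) 1.726e+06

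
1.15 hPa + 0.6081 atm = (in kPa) 61.73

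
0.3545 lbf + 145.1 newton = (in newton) 146.7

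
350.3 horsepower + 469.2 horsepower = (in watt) 6.111e+05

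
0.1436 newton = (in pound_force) 0.03228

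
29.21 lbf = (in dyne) 1.299e+07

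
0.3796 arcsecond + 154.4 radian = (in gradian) 9829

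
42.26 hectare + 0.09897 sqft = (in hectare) 42.26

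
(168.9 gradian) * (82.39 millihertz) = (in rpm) 2.087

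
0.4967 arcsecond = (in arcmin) 0.008278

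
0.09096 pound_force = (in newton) 0.4046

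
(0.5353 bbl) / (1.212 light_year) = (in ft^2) 7.989e-17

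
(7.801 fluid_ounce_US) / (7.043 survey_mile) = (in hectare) 2.035e-12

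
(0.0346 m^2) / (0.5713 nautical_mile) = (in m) 3.27e-05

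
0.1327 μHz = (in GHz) 1.327e-16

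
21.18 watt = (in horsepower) 0.0284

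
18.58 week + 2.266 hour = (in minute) 1.874e+05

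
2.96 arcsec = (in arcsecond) 2.96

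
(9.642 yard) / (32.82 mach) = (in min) 1.315e-05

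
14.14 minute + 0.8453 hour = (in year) 0.0001234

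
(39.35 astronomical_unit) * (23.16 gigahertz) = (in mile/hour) 3.05e+23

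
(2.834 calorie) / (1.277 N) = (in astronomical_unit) 6.207e-11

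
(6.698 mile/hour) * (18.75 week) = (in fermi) 3.396e+22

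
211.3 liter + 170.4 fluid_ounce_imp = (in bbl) 1.359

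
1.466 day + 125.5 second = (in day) 1.467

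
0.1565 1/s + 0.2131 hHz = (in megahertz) 2.147e-05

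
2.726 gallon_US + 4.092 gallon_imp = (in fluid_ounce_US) 978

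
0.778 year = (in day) 284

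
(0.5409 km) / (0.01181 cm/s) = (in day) 53.01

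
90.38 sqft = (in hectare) 0.0008397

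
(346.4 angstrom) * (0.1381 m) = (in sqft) 5.149e-08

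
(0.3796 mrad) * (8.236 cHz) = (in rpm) 0.0002985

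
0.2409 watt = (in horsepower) 0.0003231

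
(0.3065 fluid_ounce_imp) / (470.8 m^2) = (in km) 1.85e-11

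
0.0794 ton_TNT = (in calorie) 7.94e+07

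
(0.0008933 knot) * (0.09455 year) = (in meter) 1370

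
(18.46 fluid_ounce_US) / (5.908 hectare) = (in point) 2.619e-05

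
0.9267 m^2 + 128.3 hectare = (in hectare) 128.3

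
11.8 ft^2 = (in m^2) 1.096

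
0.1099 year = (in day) 40.11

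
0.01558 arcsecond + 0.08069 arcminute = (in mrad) 0.02355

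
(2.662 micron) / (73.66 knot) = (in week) 1.162e-13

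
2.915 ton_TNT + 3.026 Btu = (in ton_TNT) 2.915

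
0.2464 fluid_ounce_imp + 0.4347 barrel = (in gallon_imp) 15.2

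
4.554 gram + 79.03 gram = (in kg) 0.08358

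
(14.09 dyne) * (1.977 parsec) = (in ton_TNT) 2054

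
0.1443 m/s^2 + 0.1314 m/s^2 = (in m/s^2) 0.2757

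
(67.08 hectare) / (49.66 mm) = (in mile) 8393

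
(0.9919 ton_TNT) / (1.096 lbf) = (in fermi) 8.513e+23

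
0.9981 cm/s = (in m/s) 0.009981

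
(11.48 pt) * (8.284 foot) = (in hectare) 1.023e-06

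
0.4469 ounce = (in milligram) 1.267e+04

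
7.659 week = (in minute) 7.72e+04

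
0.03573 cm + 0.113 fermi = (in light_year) 3.777e-20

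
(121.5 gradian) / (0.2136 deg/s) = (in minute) 8.532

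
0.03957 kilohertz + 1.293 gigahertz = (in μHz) 1.293e+15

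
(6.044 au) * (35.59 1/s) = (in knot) 6.255e+13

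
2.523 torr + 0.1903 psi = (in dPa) 1.648e+04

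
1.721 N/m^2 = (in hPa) 0.01721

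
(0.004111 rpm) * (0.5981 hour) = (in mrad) 926.9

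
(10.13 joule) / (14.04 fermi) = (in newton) 7.215e+14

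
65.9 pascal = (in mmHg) 0.4943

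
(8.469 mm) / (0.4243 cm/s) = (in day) 2.31e-05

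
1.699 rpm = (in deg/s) 10.19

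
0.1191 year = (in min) 6.26e+04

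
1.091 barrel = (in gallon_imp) 38.15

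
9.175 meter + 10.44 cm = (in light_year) 9.808e-16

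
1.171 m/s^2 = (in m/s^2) 1.171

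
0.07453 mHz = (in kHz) 7.453e-08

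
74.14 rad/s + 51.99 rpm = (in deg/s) 4560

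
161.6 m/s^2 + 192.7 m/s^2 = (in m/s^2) 354.3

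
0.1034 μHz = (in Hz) 1.034e-07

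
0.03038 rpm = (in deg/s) 0.1823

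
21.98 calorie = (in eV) 5.74e+20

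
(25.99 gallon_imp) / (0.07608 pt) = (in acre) 1.088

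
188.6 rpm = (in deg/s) 1132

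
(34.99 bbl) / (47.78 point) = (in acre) 0.08155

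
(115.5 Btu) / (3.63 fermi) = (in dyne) 3.357e+24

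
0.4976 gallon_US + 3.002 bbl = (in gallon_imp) 105.4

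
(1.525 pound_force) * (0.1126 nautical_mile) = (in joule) 1415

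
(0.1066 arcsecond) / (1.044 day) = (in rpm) 5.471e-11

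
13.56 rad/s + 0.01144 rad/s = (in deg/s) 777.6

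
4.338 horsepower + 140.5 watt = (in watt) 3375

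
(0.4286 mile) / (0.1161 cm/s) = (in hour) 165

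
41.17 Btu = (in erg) 4.344e+11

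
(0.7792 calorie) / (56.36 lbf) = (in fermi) 1.3e+13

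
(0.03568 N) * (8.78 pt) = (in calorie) 2.641e-05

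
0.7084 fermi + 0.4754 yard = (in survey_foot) 1.426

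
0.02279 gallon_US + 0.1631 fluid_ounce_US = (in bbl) 0.000573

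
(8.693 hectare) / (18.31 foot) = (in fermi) 1.558e+19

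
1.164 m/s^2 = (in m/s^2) 1.164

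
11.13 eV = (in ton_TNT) 4.262e-28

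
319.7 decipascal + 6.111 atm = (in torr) 4645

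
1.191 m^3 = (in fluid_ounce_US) 4.027e+04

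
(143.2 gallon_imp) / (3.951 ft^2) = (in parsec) 5.748e-17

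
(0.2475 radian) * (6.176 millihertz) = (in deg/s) 0.08758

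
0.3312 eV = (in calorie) 1.268e-20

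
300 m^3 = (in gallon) 7.925e+04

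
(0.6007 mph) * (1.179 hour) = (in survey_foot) 3739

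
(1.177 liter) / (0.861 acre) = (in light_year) 3.571e-23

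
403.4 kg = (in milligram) 4.034e+08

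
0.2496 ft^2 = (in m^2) 0.02319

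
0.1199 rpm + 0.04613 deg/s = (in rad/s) 0.01336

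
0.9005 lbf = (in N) 4.006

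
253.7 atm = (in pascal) 2.571e+07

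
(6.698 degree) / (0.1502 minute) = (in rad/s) 0.01297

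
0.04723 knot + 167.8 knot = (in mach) 0.2536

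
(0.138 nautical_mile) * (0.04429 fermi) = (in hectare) 1.132e-18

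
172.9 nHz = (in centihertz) 1.729e-05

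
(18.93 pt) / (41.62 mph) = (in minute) 5.982e-06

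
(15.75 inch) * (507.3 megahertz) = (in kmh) 7.306e+08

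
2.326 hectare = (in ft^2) 2.504e+05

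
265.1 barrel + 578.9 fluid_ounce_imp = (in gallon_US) 1.114e+04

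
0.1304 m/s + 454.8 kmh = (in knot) 245.8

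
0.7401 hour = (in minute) 44.41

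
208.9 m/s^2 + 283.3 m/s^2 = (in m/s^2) 492.2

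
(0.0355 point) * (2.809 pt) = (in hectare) 1.241e-12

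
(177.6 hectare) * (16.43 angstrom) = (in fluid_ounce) 98.67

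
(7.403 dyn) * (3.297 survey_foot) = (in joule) 7.439e-05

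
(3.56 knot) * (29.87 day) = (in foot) 1.551e+07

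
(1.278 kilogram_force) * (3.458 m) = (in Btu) 0.04108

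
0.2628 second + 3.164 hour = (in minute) 189.8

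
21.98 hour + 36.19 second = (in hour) 21.99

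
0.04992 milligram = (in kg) 4.992e-08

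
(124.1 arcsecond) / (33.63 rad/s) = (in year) 5.673e-13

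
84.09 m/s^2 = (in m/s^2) 84.09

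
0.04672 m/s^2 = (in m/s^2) 0.04672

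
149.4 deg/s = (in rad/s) 2.608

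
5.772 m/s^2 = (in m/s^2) 5.772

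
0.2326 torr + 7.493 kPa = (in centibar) 7.524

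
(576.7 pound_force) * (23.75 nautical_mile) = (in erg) 1.128e+15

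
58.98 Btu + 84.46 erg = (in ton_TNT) 1.487e-05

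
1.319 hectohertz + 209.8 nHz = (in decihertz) 1319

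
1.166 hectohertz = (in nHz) 1.166e+11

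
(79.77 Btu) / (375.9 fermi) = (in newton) 2.239e+17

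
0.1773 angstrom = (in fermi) 1.773e+04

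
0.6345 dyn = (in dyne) 0.6345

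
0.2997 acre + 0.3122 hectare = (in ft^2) 4.666e+04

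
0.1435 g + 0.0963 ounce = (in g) 2.874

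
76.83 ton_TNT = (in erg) 3.215e+18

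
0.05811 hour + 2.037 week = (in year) 0.03907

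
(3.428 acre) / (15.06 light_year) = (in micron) 9.737e-08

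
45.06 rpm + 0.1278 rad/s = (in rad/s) 4.846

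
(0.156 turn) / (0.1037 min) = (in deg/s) 9.026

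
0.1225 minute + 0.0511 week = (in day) 0.3578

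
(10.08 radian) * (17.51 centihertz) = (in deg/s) 101.1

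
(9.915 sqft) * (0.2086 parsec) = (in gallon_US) 1.566e+18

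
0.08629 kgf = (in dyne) 8.462e+04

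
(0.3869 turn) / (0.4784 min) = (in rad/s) 0.08469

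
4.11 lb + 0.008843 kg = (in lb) 4.129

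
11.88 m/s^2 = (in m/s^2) 11.88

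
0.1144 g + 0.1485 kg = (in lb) 0.3276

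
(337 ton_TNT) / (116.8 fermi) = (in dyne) 1.207e+30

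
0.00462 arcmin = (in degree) 7.7e-05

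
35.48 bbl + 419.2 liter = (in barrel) 38.12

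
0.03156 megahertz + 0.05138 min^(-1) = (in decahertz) 3156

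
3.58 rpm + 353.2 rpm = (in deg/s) 2141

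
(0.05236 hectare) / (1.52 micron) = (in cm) 3.445e+10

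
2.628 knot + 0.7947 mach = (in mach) 0.7987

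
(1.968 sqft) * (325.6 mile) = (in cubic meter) 9.581e+04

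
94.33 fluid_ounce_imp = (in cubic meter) 0.00268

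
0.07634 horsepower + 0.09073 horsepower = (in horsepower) 0.1671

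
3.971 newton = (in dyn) 3.971e+05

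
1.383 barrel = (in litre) 219.9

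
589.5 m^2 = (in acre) 0.1457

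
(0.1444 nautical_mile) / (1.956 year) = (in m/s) 4.335e-06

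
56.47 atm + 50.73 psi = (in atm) 59.92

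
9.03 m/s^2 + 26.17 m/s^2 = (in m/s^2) 35.2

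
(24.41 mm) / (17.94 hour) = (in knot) 7.347e-07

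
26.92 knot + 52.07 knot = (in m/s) 40.64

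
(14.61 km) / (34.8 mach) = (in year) 3.91e-08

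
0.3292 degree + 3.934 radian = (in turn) 0.627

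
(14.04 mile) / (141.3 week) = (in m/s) 0.0002644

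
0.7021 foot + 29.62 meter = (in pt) 8.457e+04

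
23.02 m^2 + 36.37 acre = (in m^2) 1.472e+05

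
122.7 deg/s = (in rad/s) 2.142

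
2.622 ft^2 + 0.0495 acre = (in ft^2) 2159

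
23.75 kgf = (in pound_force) 52.36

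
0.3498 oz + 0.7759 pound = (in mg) 3.619e+05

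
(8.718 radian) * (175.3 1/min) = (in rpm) 243.2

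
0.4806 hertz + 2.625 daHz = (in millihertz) 2.673e+04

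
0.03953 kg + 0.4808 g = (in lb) 0.08821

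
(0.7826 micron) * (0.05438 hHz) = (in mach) 1.25e-08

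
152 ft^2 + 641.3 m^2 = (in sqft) 7055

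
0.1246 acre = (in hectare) 0.05042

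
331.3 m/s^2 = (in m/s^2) 331.3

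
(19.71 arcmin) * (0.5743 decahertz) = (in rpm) 0.3144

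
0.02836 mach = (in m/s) 9.657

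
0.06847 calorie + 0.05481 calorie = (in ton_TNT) 1.233e-10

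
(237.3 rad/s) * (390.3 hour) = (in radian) 3.334e+08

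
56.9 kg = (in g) 5.69e+04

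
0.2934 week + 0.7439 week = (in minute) 1.046e+04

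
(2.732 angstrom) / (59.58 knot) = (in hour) 2.476e-15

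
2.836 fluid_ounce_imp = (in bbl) 0.0005068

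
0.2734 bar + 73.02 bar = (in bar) 73.29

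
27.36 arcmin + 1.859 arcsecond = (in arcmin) 27.39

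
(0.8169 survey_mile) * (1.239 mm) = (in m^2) 1.629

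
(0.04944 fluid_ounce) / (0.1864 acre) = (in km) 1.938e-12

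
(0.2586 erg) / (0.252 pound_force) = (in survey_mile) 1.433e-11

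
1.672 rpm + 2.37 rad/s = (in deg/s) 145.8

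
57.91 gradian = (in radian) 0.9096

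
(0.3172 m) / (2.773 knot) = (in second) 0.2224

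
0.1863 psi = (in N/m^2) 1284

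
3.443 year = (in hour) 3.016e+04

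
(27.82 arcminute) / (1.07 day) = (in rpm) 8.359e-07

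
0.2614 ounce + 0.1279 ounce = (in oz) 0.3893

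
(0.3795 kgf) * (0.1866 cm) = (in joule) 0.006945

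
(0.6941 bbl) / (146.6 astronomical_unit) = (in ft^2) 5.416e-14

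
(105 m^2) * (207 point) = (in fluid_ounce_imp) 2.699e+05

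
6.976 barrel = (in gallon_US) 293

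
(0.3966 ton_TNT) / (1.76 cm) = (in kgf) 9.614e+09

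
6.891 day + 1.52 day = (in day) 8.411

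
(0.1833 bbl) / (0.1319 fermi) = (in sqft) 2.378e+15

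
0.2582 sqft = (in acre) 5.927e-06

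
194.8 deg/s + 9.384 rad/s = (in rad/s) 12.78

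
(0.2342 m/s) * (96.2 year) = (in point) 2.014e+12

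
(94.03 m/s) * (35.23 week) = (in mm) 2.004e+12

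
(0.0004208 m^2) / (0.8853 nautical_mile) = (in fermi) 2.567e+08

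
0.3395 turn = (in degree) 122.2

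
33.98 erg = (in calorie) 8.121e-07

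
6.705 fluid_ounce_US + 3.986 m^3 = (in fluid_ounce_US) 1.348e+05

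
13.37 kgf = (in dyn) 1.311e+07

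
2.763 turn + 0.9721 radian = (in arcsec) 3.781e+06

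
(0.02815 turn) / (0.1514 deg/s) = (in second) 66.94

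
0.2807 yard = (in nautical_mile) 0.0001386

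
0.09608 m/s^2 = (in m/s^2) 0.09608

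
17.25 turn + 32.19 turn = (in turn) 49.44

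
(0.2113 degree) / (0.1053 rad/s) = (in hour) 9.729e-06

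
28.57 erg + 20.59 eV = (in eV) 1.783e+13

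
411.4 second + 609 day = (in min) 8.77e+05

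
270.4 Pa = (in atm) 0.002669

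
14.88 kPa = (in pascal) 1.488e+04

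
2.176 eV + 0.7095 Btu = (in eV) 4.672e+21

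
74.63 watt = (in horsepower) 0.1001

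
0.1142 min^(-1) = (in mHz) 1.903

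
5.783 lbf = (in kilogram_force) 2.623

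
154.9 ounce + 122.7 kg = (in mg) 1.271e+08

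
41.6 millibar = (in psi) 0.6034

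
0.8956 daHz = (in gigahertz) 8.956e-09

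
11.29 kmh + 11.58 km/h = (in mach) 0.01866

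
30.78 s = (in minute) 0.513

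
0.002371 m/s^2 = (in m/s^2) 0.002371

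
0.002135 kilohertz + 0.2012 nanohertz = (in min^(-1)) 128.1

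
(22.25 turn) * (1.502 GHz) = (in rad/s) 2.1e+11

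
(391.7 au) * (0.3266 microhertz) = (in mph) 4.281e+07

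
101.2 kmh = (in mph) 62.88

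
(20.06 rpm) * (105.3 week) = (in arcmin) 4.599e+11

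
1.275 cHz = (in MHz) 1.275e-08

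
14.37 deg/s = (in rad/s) 0.2508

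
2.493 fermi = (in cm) 2.493e-13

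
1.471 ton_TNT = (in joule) 6.155e+09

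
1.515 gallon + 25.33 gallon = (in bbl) 0.6392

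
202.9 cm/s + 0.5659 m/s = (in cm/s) 259.5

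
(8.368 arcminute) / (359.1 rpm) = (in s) 6.473e-05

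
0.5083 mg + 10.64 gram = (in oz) 0.3753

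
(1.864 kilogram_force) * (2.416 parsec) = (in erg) 1.363e+25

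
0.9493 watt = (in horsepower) 0.001273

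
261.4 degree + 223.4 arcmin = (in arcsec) 9.544e+05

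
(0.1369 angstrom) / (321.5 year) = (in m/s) 1.35e-21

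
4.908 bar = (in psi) 71.18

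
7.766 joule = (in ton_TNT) 1.856e-09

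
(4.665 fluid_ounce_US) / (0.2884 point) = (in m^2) 1.356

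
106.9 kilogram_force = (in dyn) 1.048e+08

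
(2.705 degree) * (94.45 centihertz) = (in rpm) 0.4258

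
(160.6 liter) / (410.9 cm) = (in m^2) 0.03908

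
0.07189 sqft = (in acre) 1.65e-06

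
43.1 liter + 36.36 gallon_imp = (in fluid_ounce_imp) 7335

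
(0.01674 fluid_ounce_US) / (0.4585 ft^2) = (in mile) 7.222e-09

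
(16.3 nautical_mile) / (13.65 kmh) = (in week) 0.01316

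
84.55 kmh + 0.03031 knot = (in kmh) 84.61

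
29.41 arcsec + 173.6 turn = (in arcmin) 3.75e+06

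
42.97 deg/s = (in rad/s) 0.75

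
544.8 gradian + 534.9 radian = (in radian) 543.5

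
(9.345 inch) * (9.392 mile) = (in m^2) 3588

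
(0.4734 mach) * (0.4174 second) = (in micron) 6.728e+07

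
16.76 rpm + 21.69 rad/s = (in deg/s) 1343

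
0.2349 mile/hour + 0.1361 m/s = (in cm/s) 24.11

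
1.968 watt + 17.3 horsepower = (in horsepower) 17.3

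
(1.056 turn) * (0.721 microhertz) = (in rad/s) 4.784e-06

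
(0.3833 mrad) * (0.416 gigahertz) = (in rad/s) 1.595e+05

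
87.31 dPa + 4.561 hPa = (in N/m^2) 464.8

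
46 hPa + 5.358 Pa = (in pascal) 4605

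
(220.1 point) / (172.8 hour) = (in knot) 2.426e-07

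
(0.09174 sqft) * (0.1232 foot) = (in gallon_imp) 0.0704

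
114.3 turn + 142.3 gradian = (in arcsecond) 1.486e+08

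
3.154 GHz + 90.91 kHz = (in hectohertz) 3.154e+07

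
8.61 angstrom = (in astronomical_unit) 5.755e-21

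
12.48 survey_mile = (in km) 20.08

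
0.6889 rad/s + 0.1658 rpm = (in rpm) 6.744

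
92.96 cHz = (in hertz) 0.9296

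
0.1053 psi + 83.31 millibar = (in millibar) 90.57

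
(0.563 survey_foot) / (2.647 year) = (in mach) 6.037e-12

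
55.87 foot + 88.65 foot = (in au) 2.945e-10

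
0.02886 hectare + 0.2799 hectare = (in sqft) 3.323e+04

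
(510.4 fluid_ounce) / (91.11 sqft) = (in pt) 5.055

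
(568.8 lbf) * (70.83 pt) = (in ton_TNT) 1.511e-08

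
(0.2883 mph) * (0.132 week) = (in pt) 2.917e+07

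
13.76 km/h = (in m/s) 3.822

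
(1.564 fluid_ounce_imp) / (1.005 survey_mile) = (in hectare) 2.748e-12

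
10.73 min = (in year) 2.041e-05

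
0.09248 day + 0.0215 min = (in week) 0.01321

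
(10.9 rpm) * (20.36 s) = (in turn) 3.699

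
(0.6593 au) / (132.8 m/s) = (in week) 1228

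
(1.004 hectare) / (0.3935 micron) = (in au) 0.1706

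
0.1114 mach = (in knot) 73.73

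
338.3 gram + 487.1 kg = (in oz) 1.719e+04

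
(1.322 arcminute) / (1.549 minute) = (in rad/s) 4.138e-06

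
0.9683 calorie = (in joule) 4.051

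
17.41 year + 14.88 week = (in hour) 1.55e+05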